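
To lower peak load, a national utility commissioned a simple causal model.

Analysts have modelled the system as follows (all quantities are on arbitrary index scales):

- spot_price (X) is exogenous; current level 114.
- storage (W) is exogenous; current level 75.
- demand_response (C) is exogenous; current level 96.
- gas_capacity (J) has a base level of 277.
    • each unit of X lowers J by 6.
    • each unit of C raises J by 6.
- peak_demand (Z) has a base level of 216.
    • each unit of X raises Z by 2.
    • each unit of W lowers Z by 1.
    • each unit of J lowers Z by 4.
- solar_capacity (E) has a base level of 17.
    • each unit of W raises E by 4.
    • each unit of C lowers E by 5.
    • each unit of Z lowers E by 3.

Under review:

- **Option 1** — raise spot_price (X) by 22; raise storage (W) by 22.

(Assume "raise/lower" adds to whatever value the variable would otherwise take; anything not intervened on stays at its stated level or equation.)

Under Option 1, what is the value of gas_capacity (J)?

Option 1 (X + 22, W + 22):
  X = 114 + 22 = 136
  C = 96
  J = 277 − 6·136 + 6·96 = 37

37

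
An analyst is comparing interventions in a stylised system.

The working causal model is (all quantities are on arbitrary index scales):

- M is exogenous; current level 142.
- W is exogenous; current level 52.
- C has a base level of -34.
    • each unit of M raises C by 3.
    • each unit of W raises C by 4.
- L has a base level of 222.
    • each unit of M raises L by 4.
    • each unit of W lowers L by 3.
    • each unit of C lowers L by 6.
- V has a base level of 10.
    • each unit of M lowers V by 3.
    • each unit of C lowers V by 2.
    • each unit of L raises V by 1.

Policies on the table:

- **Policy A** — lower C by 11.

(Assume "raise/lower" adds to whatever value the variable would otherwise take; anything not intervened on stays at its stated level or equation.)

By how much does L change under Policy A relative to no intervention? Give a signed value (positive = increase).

Baseline:
  M = 142
  W = 52
  C = -34 + 3·142 + 4·52 = 600
  L = 222 + 4·142 − 3·52 − 6·600 = -2966
Policy A (C − 11):
  M = 142
  W = 52
  C = -34 + 3·142 + 4·52 (−11 from intervention) = 589
  L = 222 + 4·142 − 3·52 − 6·589 = -2900
Change in L: -2900 − (-2966) = 66

66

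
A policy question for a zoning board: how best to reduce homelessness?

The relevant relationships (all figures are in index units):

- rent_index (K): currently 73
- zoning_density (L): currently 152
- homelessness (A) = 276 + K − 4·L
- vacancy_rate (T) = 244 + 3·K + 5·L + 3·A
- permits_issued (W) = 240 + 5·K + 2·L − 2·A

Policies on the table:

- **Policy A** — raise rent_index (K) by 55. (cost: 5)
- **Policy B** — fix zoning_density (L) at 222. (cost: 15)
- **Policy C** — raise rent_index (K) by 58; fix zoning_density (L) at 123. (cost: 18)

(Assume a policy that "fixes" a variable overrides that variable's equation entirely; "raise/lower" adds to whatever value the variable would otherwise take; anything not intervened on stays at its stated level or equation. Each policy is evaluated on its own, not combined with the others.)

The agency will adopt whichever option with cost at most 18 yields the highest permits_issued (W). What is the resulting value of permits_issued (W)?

2127

Policy A (K + 55):
  K = 73 + 55 = 128
  L = 152
  A = 276 + 128 − 4·152 = -204
  W = 240 + 5·128 + 2·152 − 2·(-204) = 1592
Policy B (L := 222):
  K = 73
  L = 222
  A = 276 + 73 − 4·222 = -539
  W = 240 + 5·73 + 2·222 − 2·(-539) = 2127
Policy C (K + 58, L := 123):
  K = 73 + 58 = 131
  L = 123
  A = 276 + 131 − 4·123 = -85
  W = 240 + 5·131 + 2·123 − 2·(-85) = 1311
Comparing — Policy A: W=1592, Policy B: W=2127, Policy C: W=1311. Highest is 2127 (Policy B).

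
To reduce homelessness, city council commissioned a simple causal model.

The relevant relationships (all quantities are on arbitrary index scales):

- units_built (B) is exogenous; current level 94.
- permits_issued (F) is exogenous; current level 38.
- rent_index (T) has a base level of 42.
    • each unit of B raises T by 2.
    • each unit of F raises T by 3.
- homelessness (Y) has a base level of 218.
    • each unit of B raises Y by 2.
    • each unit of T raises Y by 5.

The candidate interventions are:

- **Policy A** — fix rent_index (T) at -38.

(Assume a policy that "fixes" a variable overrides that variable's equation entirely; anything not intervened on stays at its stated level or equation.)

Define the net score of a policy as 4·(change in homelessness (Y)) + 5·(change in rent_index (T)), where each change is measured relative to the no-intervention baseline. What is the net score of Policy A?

-9550

Baseline:
  B = 94
  F = 38
  T = 42 + 2·94 + 3·38 = 344
  Y = 218 + 2·94 + 5·344 = 2126
Policy A (T := -38):
  B = 94
  F = 38
  T = -38
  Y = 218 + 2·94 + 5·(-38) = 216
ΔY = 216 − 2126 = -1910; ΔT = -38 − 344 = -382
Score = 4·(-1910) + 5·(-382) = -9550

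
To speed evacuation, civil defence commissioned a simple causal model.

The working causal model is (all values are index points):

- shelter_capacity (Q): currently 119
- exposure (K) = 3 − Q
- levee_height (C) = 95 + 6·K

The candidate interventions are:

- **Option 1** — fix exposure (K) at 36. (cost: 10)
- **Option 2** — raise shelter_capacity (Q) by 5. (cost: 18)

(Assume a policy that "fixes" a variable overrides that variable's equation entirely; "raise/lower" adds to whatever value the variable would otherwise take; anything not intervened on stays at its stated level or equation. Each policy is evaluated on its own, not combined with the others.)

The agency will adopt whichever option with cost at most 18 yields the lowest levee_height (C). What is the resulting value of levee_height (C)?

-631

Option 1 (K := 36):
  Q = 119
  K = 36
  C = 95 + 6·36 = 311
Option 2 (Q + 5):
  Q = 119 + 5 = 124
  K = 3 − 124 = -121
  C = 95 + 6·(-121) = -631
Comparing — Option 1: C=311, Option 2: C=-631. Lowest is -631 (Option 2).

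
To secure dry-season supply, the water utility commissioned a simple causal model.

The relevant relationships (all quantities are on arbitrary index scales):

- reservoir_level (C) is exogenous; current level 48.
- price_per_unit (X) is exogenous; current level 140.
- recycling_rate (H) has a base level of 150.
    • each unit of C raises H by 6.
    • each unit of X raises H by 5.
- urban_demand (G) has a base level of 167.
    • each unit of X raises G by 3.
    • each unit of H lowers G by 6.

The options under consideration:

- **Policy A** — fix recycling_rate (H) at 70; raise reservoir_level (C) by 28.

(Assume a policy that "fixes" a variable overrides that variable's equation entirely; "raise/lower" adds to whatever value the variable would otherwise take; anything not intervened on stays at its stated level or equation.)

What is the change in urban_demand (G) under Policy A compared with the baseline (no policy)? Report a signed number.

Baseline:
  C = 48
  X = 140
  H = 150 + 6·48 + 5·140 = 1138
  G = 167 + 3·140 − 6·1138 = -6241
Policy A (H := 70, C + 28):
  C = 48 + 28 = 76
  X = 140
  H = 70
  G = 167 + 3·140 − 6·70 = 167
Change in G: 167 − (-6241) = 6408

6408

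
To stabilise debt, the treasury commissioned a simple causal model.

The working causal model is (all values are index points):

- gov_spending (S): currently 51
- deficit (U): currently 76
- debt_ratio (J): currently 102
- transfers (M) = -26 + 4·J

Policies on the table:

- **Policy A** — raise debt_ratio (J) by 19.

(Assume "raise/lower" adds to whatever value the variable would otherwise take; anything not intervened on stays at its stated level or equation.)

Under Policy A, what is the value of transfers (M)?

458

Policy A (J + 19):
  J = 102 + 19 = 121
  M = -26 + 4·121 = 458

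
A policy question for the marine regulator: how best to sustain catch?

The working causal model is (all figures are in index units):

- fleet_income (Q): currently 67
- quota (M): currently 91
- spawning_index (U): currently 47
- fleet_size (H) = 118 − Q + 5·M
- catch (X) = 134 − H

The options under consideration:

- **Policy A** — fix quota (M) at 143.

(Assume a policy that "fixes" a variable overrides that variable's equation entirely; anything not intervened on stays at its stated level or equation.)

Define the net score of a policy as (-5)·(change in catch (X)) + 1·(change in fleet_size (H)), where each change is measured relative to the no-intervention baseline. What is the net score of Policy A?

Baseline:
  Q = 67
  M = 91
  H = 118 − 67 + 5·91 = 506
  X = 134 − 506 = -372
Policy A (M := 143):
  Q = 67
  M = 143
  H = 118 − 67 + 5·143 = 766
  X = 134 − 766 = -632
ΔX = -632 − (-372) = -260; ΔH = 766 − 506 = 260
Score = (-5)·(-260) + 1·260 = 1560

1560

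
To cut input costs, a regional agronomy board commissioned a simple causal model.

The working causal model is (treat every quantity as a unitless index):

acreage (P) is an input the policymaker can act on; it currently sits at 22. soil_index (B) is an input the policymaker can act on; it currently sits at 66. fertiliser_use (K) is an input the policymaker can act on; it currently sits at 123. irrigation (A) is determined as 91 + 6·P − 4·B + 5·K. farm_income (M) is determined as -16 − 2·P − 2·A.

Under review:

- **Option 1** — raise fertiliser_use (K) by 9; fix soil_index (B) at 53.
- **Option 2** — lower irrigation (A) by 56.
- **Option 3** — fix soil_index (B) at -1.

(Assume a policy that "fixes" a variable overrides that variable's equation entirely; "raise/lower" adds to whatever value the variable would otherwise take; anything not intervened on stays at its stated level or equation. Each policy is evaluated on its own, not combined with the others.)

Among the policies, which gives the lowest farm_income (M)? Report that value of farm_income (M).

-1744

Option 1 (K + 9, B := 53):
  P = 22
  B = 53
  K = 123 + 9 = 132
  A = 91 + 6·22 − 4·53 + 5·132 = 671
  M = -16 − 2·22 − 2·671 = -1402
Option 2 (A − 56):
  P = 22
  B = 66
  K = 123
  A = 91 + 6·22 − 4·66 + 5·123 (−56 from intervention) = 518
  M = -16 − 2·22 − 2·518 = -1096
Option 3 (B := -1):
  P = 22
  B = -1
  K = 123
  A = 91 + 6·22 − 4·(-1) + 5·123 = 842
  M = -16 − 2·22 − 2·842 = -1744
Comparing — Option 1: M=-1402, Option 2: M=-1096, Option 3: M=-1744. Lowest is -1744 (Option 3).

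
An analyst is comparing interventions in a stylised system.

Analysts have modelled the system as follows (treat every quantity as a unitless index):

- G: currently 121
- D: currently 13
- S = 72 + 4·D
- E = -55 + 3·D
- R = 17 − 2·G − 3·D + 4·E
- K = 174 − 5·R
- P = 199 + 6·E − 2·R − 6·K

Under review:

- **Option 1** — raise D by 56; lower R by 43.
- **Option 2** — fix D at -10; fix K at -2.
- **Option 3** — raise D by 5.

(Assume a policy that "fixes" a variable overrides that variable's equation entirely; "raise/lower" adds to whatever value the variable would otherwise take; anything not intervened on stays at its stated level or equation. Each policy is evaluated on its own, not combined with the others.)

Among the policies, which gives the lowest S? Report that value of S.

32

Option 1 (D + 56, R − 43):
  D = 13 + 56 = 69
  S = 72 + 4·69 = 348
Option 2 (D := -10, K := -2):
  D = -10
  S = 72 + 4·(-10) = 32
Option 3 (D + 5):
  D = 13 + 5 = 18
  S = 72 + 4·18 = 144
Comparing — Option 1: S=348, Option 2: S=32, Option 3: S=144. Lowest is 32 (Option 2).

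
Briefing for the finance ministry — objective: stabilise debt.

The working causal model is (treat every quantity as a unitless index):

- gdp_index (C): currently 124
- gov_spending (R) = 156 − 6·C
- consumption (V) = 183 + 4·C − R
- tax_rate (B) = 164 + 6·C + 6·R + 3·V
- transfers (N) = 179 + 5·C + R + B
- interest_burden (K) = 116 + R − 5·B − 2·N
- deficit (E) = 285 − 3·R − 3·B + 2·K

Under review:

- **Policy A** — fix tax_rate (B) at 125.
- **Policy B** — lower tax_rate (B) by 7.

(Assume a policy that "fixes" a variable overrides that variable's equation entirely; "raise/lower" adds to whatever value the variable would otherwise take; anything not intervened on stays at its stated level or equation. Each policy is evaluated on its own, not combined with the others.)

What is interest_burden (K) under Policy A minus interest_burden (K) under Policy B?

Policy A (B := 125):
  C = 124
  R = 156 − 6·124 = -588
  V = 183 + 4·124 − (-588) = 1267
  B = 125
  N = 179 + 5·124 + (-588) + 125 = 336
  K = 116 + (-588) − 5·125 − 2·336 = -1769
Policy B (B − 7):
  C = 124
  R = 156 − 6·124 = -588
  V = 183 + 4·124 − (-588) = 1267
  B = 164 + 6·124 + 6·(-588) + 3·1267 (−7 from intervention) = 1174
  N = 179 + 5·124 + (-588) + 1174 = 1385
  K = 116 + (-588) − 5·1174 − 2·1385 = -9112
K: -1769 − (-9112) = 7343

7343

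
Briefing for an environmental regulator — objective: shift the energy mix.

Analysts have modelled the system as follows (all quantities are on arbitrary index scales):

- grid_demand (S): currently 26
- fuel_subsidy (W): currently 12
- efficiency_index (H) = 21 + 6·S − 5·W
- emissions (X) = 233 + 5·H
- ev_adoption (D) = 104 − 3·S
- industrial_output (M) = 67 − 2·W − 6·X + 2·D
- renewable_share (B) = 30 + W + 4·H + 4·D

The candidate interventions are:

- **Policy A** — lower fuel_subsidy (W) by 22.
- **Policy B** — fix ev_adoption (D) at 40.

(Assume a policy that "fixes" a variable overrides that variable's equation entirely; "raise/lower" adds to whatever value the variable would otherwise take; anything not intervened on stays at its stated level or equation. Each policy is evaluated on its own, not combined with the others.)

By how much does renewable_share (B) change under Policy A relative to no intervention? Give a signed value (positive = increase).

418

Baseline:
  S = 26
  W = 12
  H = 21 + 6·26 − 5·12 = 117
  D = 104 − 3·26 = 26
  B = 30 + 12 + 4·117 + 4·26 = 614
Policy A (W − 22):
  S = 26
  W = 12 − 22 = -10
  H = 21 + 6·26 − 5·(-10) = 227
  D = 104 − 3·26 = 26
  B = 30 + (-10) + 4·227 + 4·26 = 1032
Change in B: 1032 − 614 = 418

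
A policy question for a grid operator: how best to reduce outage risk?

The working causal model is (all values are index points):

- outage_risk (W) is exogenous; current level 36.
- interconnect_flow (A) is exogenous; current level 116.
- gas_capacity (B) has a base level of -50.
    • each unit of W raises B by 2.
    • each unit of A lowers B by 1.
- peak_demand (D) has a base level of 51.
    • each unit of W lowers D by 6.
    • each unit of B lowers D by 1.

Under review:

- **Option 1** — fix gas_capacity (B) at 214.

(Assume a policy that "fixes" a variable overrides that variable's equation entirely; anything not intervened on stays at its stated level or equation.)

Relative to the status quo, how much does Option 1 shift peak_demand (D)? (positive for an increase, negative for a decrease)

-308

Baseline:
  W = 36
  A = 116
  B = -50 + 2·36 − 116 = -94
  D = 51 − 6·36 − (-94) = -71
Option 1 (B := 214):
  W = 36
  A = 116
  B = 214
  D = 51 − 6·36 − 214 = -379
Change in D: -379 − (-71) = -308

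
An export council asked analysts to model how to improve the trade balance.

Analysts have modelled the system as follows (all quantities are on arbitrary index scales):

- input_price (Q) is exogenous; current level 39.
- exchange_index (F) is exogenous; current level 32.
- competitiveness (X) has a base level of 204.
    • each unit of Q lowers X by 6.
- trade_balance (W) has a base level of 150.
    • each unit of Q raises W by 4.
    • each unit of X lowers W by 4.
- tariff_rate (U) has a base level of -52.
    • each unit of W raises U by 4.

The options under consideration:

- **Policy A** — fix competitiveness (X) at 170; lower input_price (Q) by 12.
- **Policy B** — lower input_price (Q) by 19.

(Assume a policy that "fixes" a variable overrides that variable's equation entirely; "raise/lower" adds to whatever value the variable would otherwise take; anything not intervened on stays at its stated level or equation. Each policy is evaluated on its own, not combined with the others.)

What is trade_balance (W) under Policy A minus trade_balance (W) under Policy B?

Policy A (X := 170, Q − 12):
  Q = 39 − 12 = 27
  X = 170
  W = 150 + 4·27 − 4·170 = -422
Policy B (Q − 19):
  Q = 39 − 19 = 20
  X = 204 − 6·20 = 84
  W = 150 + 4·20 − 4·84 = -106
W: -422 − (-106) = -316

-316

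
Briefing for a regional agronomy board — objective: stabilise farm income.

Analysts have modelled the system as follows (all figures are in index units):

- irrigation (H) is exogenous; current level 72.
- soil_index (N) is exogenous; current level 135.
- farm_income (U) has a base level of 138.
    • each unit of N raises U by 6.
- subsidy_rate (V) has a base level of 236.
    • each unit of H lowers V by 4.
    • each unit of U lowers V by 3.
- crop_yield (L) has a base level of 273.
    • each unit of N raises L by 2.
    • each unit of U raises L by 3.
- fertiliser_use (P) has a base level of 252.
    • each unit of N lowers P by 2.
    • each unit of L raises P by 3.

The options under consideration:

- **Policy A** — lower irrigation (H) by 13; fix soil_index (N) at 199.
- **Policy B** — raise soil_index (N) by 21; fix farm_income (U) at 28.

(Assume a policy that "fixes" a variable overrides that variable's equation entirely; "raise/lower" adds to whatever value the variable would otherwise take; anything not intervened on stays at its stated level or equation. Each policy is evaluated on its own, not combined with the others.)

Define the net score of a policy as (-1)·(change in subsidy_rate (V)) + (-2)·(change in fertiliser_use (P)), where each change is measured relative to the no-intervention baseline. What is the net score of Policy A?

Baseline:
  H = 72
  N = 135
  U = 138 + 6·135 = 948
  V = 236 − 4·72 − 3·948 = -2896
  L = 273 + 2·135 + 3·948 = 3387
  P = 252 − 2·135 + 3·3387 = 10143
Policy A (H − 13, N := 199):
  H = 72 − 13 = 59
  N = 199
  U = 138 + 6·199 = 1332
  V = 236 − 4·59 − 3·1332 = -3996
  L = 273 + 2·199 + 3·1332 = 4667
  P = 252 − 2·199 + 3·4667 = 13855
ΔV = -3996 − (-2896) = -1100; ΔP = 13855 − 10143 = 3712
Score = (-1)·(-1100) + (-2)·3712 = -6324

-6324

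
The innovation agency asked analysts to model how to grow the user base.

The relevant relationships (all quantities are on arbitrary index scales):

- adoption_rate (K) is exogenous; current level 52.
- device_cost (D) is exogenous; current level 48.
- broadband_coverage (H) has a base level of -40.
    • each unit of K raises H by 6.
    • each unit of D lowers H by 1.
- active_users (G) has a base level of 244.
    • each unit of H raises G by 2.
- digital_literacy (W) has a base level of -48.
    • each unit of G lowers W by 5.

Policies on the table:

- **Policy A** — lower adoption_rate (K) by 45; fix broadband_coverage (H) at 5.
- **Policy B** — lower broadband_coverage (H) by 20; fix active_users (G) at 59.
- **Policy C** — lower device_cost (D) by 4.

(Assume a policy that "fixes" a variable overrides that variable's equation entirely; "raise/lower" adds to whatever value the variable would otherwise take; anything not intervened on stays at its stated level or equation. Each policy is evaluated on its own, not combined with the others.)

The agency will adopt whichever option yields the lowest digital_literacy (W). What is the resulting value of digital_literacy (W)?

-3548

Policy A (K − 45, H := 5):
  K = 52 − 45 = 7
  D = 48
  H = 5
  G = 244 + 2·5 = 254
  W = -48 − 5·254 = -1318
Policy B (H − 20, G := 59):
  K = 52
  D = 48
  H = -40 + 6·52 − 48 (−20 from intervention) = 204
  G = 59
  W = -48 − 5·59 = -343
Policy C (D − 4):
  K = 52
  D = 48 − 4 = 44
  H = -40 + 6·52 − 44 = 228
  G = 244 + 2·228 = 700
  W = -48 − 5·700 = -3548
Comparing — Policy A: W=-1318, Policy B: W=-343, Policy C: W=-3548. Lowest is -3548 (Policy C).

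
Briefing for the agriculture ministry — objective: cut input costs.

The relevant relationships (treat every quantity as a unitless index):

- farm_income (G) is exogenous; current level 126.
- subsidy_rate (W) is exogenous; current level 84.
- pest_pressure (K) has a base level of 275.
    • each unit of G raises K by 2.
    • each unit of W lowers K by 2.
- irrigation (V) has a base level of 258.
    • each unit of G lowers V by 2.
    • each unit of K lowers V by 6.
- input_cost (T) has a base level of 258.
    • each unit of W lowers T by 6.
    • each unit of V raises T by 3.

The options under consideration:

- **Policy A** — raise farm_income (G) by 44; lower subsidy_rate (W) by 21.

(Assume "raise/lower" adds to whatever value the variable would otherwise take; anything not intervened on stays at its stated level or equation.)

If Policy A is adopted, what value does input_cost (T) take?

Policy A (G + 44, W − 21):
  G = 126 + 44 = 170
  W = 84 − 21 = 63
  K = 275 + 2·170 − 2·63 = 489
  V = 258 − 2·170 − 6·489 = -3016
  T = 258 − 6·63 + 3·(-3016) = -9168

-9168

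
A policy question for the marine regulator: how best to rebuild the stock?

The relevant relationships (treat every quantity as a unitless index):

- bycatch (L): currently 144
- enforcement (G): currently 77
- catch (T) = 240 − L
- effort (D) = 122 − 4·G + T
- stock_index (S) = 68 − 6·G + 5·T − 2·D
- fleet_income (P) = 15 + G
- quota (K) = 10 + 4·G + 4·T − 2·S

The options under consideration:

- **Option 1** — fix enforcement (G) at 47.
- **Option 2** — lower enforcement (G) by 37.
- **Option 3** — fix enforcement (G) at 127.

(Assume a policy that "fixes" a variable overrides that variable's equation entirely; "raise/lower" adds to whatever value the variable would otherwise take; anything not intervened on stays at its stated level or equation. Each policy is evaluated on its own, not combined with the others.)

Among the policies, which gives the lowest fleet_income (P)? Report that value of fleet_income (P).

Option 1 (G := 47):
  G = 47
  P = 15 + 47 = 62
Option 2 (G − 37):
  G = 77 − 37 = 40
  P = 15 + 40 = 55
Option 3 (G := 127):
  G = 127
  P = 15 + 127 = 142
Comparing — Option 1: P=62, Option 2: P=55, Option 3: P=142. Lowest is 55 (Option 2).

55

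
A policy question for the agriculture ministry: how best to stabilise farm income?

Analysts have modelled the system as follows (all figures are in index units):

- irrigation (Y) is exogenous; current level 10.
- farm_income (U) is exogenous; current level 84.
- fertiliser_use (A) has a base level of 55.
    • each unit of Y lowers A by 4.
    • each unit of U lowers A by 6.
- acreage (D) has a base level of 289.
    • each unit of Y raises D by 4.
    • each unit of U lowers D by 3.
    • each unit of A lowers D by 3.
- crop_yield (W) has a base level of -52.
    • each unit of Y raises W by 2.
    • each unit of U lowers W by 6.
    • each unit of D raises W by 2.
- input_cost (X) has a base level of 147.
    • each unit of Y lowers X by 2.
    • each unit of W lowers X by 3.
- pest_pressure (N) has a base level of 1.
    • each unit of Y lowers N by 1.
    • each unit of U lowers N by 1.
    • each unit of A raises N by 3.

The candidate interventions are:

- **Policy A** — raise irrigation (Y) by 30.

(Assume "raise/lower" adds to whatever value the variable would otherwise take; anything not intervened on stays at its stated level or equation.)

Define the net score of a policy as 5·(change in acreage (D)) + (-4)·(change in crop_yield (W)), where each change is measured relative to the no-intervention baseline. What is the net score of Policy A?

-1680

Baseline:
  Y = 10
  U = 84
  A = 55 − 4·10 − 6·84 = -489
  D = 289 + 4·10 − 3·84 − 3·(-489) = 1544
  W = -52 + 2·10 − 6·84 + 2·1544 = 2552
Policy A (Y + 30):
  Y = 10 + 30 = 40
  U = 84
  A = 55 − 4·40 − 6·84 = -609
  D = 289 + 4·40 − 3·84 − 3·(-609) = 2024
  W = -52 + 2·40 − 6·84 + 2·2024 = 3572
ΔD = 2024 − 1544 = 480; ΔW = 3572 − 2552 = 1020
Score = 5·480 + (-4)·1020 = -1680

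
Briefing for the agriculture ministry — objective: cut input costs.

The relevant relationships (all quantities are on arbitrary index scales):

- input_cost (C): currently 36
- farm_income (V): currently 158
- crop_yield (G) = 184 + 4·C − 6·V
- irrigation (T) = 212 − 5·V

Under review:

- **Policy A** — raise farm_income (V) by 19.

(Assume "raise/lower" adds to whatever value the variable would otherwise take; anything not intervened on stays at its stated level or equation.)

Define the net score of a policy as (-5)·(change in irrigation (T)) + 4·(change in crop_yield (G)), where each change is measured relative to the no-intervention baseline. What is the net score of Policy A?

19

Baseline:
  C = 36
  V = 158
  G = 184 + 4·36 − 6·158 = -620
  T = 212 − 5·158 = -578
Policy A (V + 19):
  C = 36
  V = 158 + 19 = 177
  G = 184 + 4·36 − 6·177 = -734
  T = 212 − 5·177 = -673
ΔT = -673 − (-578) = -95; ΔG = -734 − (-620) = -114
Score = (-5)·(-95) + 4·(-114) = 19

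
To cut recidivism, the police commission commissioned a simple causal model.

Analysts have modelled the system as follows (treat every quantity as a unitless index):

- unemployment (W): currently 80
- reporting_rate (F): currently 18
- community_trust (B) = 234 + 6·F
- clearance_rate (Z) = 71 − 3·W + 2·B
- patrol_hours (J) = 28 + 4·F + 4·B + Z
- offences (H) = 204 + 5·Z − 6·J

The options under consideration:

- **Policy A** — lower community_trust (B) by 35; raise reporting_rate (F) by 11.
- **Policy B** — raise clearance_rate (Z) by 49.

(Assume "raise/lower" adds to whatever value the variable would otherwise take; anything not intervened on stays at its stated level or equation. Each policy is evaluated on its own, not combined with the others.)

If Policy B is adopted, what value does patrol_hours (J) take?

2032

Policy B (Z + 49):
  W = 80
  F = 18
  B = 234 + 6·18 = 342
  Z = 71 − 3·80 + 2·342 (+49 from intervention) = 564
  J = 28 + 4·18 + 4·342 + 564 = 2032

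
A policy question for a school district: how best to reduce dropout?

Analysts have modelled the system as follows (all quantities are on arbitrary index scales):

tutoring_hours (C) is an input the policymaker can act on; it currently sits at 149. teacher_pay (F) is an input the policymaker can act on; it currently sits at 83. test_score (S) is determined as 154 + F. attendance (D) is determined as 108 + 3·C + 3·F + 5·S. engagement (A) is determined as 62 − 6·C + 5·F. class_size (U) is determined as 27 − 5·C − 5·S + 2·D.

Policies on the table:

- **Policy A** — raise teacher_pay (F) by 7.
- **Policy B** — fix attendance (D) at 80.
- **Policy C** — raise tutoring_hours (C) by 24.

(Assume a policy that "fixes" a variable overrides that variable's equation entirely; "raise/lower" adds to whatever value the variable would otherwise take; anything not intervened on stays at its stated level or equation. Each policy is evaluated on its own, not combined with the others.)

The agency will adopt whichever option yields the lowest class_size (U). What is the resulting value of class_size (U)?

-1743

Policy A (F + 7):
  C = 149
  F = 83 + 7 = 90
  S = 154 + 90 = 244
  D = 108 + 3·149 + 3·90 + 5·244 = 2045
  U = 27 − 5·149 − 5·244 + 2·2045 = 2152
Policy B (D := 80):
  C = 149
  F = 83
  S = 154 + 83 = 237
  D = 80
  U = 27 − 5·149 − 5·237 + 2·80 = -1743
Policy C (C + 24):
  C = 149 + 24 = 173
  F = 83
  S = 154 + 83 = 237
  D = 108 + 3·173 + 3·83 + 5·237 = 2061
  U = 27 − 5·173 − 5·237 + 2·2061 = 2099
Comparing — Policy A: U=2152, Policy B: U=-1743, Policy C: U=2099. Lowest is -1743 (Policy B).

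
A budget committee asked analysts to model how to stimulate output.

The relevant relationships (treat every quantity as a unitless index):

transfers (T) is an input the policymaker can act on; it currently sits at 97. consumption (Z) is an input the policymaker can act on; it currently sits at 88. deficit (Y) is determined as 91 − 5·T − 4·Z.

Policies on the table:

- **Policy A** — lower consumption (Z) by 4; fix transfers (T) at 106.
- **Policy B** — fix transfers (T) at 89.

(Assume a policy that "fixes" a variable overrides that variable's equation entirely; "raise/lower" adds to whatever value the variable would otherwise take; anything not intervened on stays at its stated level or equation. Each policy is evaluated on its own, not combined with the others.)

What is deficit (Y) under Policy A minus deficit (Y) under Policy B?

-69

Policy A (Z − 4, T := 106):
  T = 106
  Z = 88 − 4 = 84
  Y = 91 − 5·106 − 4·84 = -775
Policy B (T := 89):
  T = 89
  Z = 88
  Y = 91 − 5·89 − 4·88 = -706
Y: -775 − (-706) = -69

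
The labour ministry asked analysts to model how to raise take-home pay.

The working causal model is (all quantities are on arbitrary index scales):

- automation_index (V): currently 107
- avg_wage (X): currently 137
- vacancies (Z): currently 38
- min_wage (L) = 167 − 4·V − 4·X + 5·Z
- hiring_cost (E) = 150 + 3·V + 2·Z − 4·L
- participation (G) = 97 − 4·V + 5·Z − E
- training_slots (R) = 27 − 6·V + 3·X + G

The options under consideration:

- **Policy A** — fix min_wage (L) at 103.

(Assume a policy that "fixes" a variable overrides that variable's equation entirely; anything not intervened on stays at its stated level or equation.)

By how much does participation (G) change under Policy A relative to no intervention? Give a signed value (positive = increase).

Baseline:
  V = 107
  X = 137
  Z = 38
  L = 167 − 4·107 − 4·137 + 5·38 = -619
  E = 150 + 3·107 + 2·38 − 4·(-619) = 3023
  G = 97 − 4·107 + 5·38 − 3023 = -3164
Policy A (L := 103):
  V = 107
  X = 137
  Z = 38
  L = 103
  E = 150 + 3·107 + 2·38 − 4·103 = 135
  G = 97 − 4·107 + 5·38 − 135 = -276
Change in G: -276 − (-3164) = 2888

2888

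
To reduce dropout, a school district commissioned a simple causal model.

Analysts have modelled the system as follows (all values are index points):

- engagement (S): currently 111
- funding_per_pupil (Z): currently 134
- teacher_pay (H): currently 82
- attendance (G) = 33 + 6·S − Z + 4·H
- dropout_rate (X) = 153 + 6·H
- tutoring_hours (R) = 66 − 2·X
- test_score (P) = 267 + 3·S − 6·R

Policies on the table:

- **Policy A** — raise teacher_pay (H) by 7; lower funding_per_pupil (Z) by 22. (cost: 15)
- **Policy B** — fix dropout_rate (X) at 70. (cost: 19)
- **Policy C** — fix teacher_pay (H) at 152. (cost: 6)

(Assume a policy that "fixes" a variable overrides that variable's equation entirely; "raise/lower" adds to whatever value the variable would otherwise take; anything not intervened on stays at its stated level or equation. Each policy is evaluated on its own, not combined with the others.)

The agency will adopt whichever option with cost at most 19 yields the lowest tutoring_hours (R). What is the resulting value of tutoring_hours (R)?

-2064

Policy A (H + 7, Z − 22):
  H = 82 + 7 = 89
  X = 153 + 6·89 = 687
  R = 66 − 2·687 = -1308
Policy B (X := 70):
  H = 82
  X = 70
  R = 66 − 2·70 = -74
Policy C (H := 152):
  H = 152
  X = 153 + 6·152 = 1065
  R = 66 − 2·1065 = -2064
Comparing — Policy A: R=-1308, Policy B: R=-74, Policy C: R=-2064. Lowest is -2064 (Policy C).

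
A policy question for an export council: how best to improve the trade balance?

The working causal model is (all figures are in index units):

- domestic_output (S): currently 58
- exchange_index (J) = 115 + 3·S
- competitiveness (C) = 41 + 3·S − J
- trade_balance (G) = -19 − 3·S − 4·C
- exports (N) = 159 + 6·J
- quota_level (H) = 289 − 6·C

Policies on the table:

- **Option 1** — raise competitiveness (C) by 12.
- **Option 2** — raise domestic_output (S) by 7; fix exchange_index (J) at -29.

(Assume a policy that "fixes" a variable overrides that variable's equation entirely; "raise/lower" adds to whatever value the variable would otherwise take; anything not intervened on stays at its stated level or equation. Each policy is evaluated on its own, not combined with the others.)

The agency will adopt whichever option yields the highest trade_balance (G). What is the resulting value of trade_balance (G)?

Option 1 (C + 12):
  S = 58
  J = 115 + 3·58 = 289
  C = 41 + 3·58 − 289 (+12 from intervention) = -62
  G = -19 − 3·58 − 4·(-62) = 55
Option 2 (S + 7, J := -29):
  S = 58 + 7 = 65
  J = -29
  C = 41 + 3·65 − (-29) = 265
  G = -19 − 3·65 − 4·265 = -1274
Comparing — Option 1: G=55, Option 2: G=-1274. Highest is 55 (Option 1).

55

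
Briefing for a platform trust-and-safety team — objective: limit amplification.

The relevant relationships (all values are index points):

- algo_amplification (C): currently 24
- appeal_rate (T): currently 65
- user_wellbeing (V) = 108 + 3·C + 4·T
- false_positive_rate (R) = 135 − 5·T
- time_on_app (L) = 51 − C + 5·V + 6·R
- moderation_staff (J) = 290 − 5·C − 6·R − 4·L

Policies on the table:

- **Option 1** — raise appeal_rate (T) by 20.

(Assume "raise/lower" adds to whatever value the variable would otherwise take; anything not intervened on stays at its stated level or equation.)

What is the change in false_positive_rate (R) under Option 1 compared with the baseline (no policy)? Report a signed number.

Baseline:
  T = 65
  R = 135 − 5·65 = -190
Option 1 (T + 20):
  T = 65 + 20 = 85
  R = 135 − 5·85 = -290
Change in R: -290 − (-190) = -100

-100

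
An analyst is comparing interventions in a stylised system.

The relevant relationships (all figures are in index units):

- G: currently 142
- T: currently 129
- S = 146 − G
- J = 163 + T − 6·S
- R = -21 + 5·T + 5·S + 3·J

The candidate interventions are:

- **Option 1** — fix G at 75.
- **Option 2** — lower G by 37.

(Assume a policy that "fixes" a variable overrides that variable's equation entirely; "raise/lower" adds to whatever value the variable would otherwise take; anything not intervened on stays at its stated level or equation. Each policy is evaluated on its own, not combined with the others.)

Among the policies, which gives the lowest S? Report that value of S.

41

Option 1 (G := 75):
  G = 75
  S = 146 − 75 = 71
Option 2 (G − 37):
  G = 142 − 37 = 105
  S = 146 − 105 = 41
Comparing — Option 1: S=71, Option 2: S=41. Lowest is 41 (Option 2).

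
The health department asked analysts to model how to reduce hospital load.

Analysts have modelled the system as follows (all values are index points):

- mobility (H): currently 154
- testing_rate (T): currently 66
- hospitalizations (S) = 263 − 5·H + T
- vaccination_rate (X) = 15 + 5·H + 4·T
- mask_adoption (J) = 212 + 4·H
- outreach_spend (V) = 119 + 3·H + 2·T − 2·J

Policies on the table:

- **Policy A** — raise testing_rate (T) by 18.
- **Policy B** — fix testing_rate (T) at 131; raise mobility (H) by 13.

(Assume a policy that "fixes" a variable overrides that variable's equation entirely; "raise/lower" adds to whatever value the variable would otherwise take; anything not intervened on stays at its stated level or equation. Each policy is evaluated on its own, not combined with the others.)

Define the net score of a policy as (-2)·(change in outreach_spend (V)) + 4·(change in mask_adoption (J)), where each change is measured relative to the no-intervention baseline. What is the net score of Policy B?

Baseline:
  H = 154
  T = 66
  J = 212 + 4·154 = 828
  V = 119 + 3·154 + 2·66 − 2·828 = -943
Policy B (T := 131, H + 13):
  H = 154 + 13 = 167
  T = 131
  J = 212 + 4·167 = 880
  V = 119 + 3·167 + 2·131 − 2·880 = -878
ΔV = -878 − (-943) = 65; ΔJ = 880 − 828 = 52
Score = (-2)·65 + 4·52 = 78

78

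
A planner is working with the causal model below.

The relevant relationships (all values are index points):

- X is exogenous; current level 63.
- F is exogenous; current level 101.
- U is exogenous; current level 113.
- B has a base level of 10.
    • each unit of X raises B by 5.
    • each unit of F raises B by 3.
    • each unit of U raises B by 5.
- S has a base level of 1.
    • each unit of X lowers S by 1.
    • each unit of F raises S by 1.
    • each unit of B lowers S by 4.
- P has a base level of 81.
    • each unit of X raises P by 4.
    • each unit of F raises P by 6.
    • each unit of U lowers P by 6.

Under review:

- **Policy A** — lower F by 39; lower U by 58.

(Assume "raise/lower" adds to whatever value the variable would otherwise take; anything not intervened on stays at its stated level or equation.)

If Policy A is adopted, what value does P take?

375

Policy A (F − 39, U − 58):
  X = 63
  F = 101 − 39 = 62
  U = 113 − 58 = 55
  P = 81 + 4·63 + 6·62 − 6·55 = 375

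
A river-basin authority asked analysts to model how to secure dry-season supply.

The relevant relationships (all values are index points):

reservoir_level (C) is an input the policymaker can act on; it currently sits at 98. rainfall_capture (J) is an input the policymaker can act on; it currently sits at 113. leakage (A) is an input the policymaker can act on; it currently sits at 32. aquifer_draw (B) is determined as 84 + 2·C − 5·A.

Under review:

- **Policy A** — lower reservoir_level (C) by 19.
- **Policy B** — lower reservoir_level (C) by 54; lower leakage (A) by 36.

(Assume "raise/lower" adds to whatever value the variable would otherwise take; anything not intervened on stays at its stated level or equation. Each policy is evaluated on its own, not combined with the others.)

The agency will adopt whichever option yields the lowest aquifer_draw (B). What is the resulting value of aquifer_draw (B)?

Policy A (C − 19):
  C = 98 − 19 = 79
  A = 32
  B = 84 + 2·79 − 5·32 = 82
Policy B (C − 54, A − 36):
  C = 98 − 54 = 44
  A = 32 − 36 = -4
  B = 84 + 2·44 − 5·(-4) = 192
Comparing — Policy A: B=82, Policy B: B=192. Lowest is 82 (Policy A).

82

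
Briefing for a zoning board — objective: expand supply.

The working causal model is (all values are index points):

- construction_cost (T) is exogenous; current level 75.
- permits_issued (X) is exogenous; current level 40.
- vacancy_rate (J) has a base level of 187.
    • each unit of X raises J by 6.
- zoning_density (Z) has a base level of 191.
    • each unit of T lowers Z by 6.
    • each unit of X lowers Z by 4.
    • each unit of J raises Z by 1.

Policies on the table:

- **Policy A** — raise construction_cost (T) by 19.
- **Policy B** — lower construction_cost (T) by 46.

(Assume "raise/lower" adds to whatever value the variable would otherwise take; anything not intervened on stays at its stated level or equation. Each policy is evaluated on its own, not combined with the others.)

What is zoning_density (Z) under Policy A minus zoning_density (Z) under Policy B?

Policy A (T + 19):
  T = 75 + 19 = 94
  X = 40
  J = 187 + 6·40 = 427
  Z = 191 − 6·94 − 4·40 + 427 = -106
Policy B (T − 46):
  T = 75 − 46 = 29
  X = 40
  J = 187 + 6·40 = 427
  Z = 191 − 6·29 − 4·40 + 427 = 284
Z: -106 − 284 = -390

-390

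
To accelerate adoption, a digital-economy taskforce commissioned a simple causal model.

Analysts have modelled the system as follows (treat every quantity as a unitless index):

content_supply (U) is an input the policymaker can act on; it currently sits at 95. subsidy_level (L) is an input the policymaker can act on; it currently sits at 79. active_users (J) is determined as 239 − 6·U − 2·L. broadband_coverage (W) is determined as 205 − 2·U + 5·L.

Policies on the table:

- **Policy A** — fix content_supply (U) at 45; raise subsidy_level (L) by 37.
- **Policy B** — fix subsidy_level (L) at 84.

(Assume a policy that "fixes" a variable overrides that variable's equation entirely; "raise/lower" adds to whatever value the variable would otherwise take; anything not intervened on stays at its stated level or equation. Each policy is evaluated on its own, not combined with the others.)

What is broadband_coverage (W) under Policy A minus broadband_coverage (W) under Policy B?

Policy A (U := 45, L + 37):
  U = 45
  L = 79 + 37 = 116
  W = 205 − 2·45 + 5·116 = 695
Policy B (L := 84):
  U = 95
  L = 84
  W = 205 − 2·95 + 5·84 = 435
W: 695 − 435 = 260

260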